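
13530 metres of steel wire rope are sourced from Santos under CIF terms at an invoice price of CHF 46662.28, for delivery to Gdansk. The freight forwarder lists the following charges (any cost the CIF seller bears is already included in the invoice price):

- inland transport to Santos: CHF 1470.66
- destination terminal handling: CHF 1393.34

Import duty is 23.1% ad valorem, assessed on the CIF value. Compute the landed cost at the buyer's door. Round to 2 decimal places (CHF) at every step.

Total landed cost: CHF 58834.61

CIF: the seller pays costs through ocean freight and marine insurance to the destination port.
Already in the invoice (seller's account under CIF): inland to port — exclude.
The CIF price already equals the CIF value: 46662.28
Import duty = 46662.28 × 23.1% = 10778.99
Buyer bears: destination terminal 1393.34 + duty 10778.99 = 12172.33
Landed cost = invoice 46662.28 + 12172.33 = 58834.61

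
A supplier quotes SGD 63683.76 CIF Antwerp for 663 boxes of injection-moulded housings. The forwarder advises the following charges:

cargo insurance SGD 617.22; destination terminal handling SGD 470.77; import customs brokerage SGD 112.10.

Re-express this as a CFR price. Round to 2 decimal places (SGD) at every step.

CFR price: SGD 63066.54

Not relevant to the conversion: brokerage, destination terminal — on the buyer under both terms; not part of either seller's price.
From CIF to CFR, the seller no longer bears: insurance.
CFR price = 63683.76 − 617.22 = 63066.54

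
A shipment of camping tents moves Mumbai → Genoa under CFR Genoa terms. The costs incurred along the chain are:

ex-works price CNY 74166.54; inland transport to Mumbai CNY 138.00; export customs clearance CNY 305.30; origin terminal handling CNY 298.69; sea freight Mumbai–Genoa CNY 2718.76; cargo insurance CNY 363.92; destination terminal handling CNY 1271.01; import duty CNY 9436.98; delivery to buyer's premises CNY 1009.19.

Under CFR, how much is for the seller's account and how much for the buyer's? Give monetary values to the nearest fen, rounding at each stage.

Seller: CNY 77627.29; buyer: CNY 12081.10

CFR: the seller pays costs through ocean freight to the destination port, but not insurance.
Seller's account: goods 74166.54 + inland to port 138.00 + export clearance 305.30 + origin terminal 298.69 + freight 2718.76 = 77627.29
Buyer's account: insurance 363.92 + destination terminal 1271.01 + duty 9436.98 + delivery 1009.19 = 12081.10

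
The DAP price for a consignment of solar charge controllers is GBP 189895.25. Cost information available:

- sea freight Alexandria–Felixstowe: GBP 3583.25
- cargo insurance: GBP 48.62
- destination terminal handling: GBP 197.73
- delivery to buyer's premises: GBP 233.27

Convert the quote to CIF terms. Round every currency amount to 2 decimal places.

CIF price: GBP 189464.25

Not relevant to the conversion: insurance, freight — on the seller under both DAP and CIF; already in the DAP price and stays in the CIF price.
From DAP to CIF, the seller no longer bears: destination terminal, delivery.
CIF price = 189895.25 − 197.73 − 233.27 = 189464.25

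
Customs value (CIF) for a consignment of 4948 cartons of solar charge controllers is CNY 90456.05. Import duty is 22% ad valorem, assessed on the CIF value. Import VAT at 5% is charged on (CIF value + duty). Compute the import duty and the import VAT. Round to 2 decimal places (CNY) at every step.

Import duty = 90456.05 × 22% = 19900.33
VAT base = CIF + duty = 90456.05 + 19900.33 = 110356.38
Import VAT = 110356.38 × 5% = 5517.82

Import duty: CNY 19900.33; import VAT: CNY 5517.82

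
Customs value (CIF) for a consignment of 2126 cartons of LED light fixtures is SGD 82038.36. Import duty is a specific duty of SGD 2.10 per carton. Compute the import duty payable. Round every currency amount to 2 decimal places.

Import duty: SGD 4464.60

Import duty = 2126 × 2.10 = 4464.60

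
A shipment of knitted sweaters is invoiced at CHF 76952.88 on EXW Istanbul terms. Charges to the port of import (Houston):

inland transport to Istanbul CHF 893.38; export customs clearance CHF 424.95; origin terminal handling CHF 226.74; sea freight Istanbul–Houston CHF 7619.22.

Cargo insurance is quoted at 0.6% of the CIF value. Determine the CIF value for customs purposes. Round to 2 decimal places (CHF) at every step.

Let C be the CIF value. C = EXW price + pre-shipment costs + freight + 0.6% × C
C − 0.6% × C = 76952.88 + 893.38 + 424.95 + 226.74 + 7619.22
0.994 × C = 86117.17
C = 86117.17 / 0.994 = 86636.99
Insurance premium = 0.6% × 86636.99 = 519.82

CIF value: CHF 86636.99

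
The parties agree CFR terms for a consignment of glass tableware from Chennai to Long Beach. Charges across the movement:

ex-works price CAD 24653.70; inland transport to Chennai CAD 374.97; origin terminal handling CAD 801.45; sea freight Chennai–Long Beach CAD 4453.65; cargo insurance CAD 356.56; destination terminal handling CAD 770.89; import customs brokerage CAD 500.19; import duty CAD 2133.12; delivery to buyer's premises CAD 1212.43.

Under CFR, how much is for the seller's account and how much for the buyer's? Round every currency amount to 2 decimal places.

CFR: the seller pays costs through ocean freight to the destination port, but not insurance.
Seller's account: goods 24653.70 + inland to port 374.97 + origin terminal 801.45 + freight 4453.65 = 30283.77
Buyer's account: insurance 356.56 + destination terminal 770.89 + brokerage 500.19 + duty 2133.12 + delivery 1212.43 = 4973.19

Seller: CAD 30283.77; buyer: CAD 4973.19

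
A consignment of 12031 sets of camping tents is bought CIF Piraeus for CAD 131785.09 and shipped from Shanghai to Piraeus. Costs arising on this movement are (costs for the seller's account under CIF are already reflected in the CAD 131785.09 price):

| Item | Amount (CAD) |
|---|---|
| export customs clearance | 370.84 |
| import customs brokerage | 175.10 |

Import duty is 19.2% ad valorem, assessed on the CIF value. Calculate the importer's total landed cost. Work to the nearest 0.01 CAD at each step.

Total landed cost: CAD 157262.93

CIF: the seller pays costs through ocean freight and marine insurance to the destination port.
Already in the invoice (seller's account under CIF): export clearance — exclude.
The CIF price already equals the CIF value: 131785.09
Import duty = 131785.09 × 19.2% = 25302.74
Buyer bears: brokerage 175.10 + duty 25302.74 = 25477.84
Landed cost = invoice 131785.09 + 25477.84 = 157262.93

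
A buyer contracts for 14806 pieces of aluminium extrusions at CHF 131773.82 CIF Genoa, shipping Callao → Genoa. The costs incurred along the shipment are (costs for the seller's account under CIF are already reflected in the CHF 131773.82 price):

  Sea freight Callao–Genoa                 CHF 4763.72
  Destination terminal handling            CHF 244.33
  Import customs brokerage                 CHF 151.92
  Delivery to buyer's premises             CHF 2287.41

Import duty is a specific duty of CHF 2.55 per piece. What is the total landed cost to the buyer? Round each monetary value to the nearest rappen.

CIF: the seller pays costs through ocean freight and marine insurance to the destination port.
Already in the invoice (seller's account under CIF): freight — exclude.
The CIF price already equals the CIF value: 131773.82
Import duty = 14806 × 2.55 = 37755.30
Buyer bears: destination terminal 244.33 + brokerage 151.92 + delivery 2287.41 + duty 37755.30 = 40438.96
Landed cost = invoice 131773.82 + 40438.96 = 172212.78

Total landed cost: CHF 172212.78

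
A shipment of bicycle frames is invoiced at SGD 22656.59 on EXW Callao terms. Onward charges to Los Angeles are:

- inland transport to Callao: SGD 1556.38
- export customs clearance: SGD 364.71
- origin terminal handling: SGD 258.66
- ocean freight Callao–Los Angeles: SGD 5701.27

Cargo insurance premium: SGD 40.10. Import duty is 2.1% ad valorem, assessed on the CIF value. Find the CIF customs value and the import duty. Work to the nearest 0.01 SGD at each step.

CIF value: SGD 30577.71; import duty: SGD 642.13

CIF = EXW price + pre-shipment costs + freight + insurance
CIF = 22656.59 + 1556.38 + 364.71 + 258.66 + 5701.27 + 40.10 = 30577.71
Import duty = 30577.71 × 2.1% = 642.13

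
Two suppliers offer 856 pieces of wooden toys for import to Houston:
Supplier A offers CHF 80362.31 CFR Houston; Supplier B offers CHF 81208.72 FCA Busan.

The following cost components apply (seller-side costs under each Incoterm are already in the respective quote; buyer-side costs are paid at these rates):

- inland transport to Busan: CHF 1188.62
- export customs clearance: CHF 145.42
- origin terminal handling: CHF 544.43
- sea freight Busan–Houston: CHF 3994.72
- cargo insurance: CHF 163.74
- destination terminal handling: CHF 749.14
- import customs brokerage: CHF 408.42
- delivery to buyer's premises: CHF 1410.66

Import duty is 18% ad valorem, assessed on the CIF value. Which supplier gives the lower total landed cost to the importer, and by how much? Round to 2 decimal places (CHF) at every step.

Supplier A is cheaper by CHF 6354.96

Supplier A (CFR):
CIF value = CFR price + insurance = 80362.31 + 163.74 = 80526.05
Import duty = 80526.05 × 18% = 14494.69
Buyer bears (A): 163.74 + 749.14 + 408.42 + 1410.66 = 2731.96
Landed cost (A) = invoice 80362.31 + 2731.96 + duty 14494.69 = 97588.96
Supplier B (FCA):
CIF value = FCA price + origin terminal + freight + insurance = 81208.72 + 544.43 + 3994.72 + 163.74 = 85911.61
Import duty = 85911.61 × 18% = 15464.09
Buyer bears (B): 544.43 + 3994.72 + 163.74 + 749.14 + 408.42 + 1410.66 = 7271.11
Landed cost (B) = invoice 81208.72 + 7271.11 + duty 15464.09 = 103943.92
Difference = |97588.96 − 103943.92| = 6354.96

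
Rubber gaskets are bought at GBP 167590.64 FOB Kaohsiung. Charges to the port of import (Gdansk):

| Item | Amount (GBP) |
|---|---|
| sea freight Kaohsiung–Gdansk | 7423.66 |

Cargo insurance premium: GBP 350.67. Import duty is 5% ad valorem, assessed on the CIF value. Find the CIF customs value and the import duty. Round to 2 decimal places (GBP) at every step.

CIF value: GBP 175364.97; import duty: GBP 8768.25

CIF = FOB price + freight + insurance
CIF = 167590.64 + 7423.66 + 350.67 = 175364.97
Import duty = 175364.97 × 5% = 8768.25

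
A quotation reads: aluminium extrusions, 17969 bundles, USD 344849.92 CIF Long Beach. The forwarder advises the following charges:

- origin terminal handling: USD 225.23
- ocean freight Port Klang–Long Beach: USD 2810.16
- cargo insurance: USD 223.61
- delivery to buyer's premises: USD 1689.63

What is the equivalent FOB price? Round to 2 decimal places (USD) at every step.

Not relevant to the conversion: origin terminal — on the seller under both CIF and FOB; already in the CIF price and stays in the FOB price. delivery — on the buyer under both terms; not part of either seller's price.
From CIF to FOB, the seller no longer bears: freight, insurance.
FOB price = 344849.92 − 2810.16 − 223.61 = 341816.15

FOB price: USD 341816.15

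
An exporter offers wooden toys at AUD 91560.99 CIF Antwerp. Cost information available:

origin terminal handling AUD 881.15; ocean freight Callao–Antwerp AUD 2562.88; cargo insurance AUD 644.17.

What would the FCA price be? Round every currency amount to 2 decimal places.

FCA price: AUD 87472.79

From CIF to FCA, the seller no longer bears: origin terminal, freight, insurance.
FCA price = 91560.99 − 881.15 − 2562.88 − 644.17 = 87472.79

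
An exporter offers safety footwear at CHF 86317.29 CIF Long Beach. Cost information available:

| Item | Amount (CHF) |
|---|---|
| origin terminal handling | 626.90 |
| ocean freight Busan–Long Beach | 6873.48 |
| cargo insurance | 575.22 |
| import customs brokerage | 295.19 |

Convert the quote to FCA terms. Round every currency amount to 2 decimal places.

FCA price: CHF 78241.69

Not relevant to the conversion: brokerage — on the buyer under both terms; not part of either seller's price.
From CIF to FCA, the seller no longer bears: origin terminal, freight, insurance.
FCA price = 86317.29 − 626.90 − 6873.48 − 575.22 = 78241.69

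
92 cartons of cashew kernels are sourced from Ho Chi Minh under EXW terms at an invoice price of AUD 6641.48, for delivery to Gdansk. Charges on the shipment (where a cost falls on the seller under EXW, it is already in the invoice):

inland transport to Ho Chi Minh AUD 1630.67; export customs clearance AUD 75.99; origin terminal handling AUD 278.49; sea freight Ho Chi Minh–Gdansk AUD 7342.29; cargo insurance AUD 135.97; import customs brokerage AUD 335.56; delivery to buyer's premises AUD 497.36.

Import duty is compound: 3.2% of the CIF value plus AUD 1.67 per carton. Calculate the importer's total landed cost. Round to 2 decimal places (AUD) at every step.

EXW: the seller makes goods available at their premises; the buyer bears all onward costs.
CIF value = EXW price + inland to port + export clearance + origin terminal + freight + insurance = 6641.48 + 1630.67 + 75.99 + 278.49 + 7342.29 + 135.97 = 16104.89
Ad valorem component: 16104.89 × 3.2% = 515.36
Specific component: 92 × 1.67 = 153.64
Import duty = 515.36 + 153.64 = 669.00
Buyer bears: inland to port 1630.67 + export clearance 75.99 + origin terminal 278.49 + freight 7342.29 + insurance 135.97 + brokerage 335.56 + delivery 497.36 + duty 669.00 = 10965.33
Landed cost = invoice 6641.48 + 10965.33 = 17606.81

Total landed cost: AUD 17606.81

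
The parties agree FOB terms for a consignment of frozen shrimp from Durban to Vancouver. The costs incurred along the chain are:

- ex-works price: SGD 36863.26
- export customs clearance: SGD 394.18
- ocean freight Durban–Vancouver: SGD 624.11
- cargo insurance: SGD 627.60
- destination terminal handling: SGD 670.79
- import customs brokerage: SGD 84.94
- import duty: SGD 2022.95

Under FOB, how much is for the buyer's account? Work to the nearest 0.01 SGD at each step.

Buyer's account: SGD 4030.39

FOB: the seller bears costs until goods are on board at the origin port; the buyer bears freight, insurance and all costs thereafter.
Seller's account: goods 36863.26 + export clearance 394.18 = 37257.44
Buyer's account: freight 624.11 + insurance 627.60 + destination terminal 670.79 + brokerage 84.94 + duty 2022.95 = 4030.39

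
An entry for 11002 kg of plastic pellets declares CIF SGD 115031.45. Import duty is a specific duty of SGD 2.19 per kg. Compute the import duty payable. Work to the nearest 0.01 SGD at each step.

Import duty: SGD 24094.38

Import duty = 11002 × 2.19 = 24094.38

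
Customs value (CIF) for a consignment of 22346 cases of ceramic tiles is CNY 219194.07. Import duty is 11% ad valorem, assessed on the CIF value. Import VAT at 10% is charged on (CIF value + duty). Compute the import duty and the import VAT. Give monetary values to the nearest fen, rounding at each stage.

Import duty: CNY 24111.35; import VAT: CNY 24330.54

Import duty = 219194.07 × 11% = 24111.35
VAT base = CIF + duty = 219194.07 + 24111.35 = 243305.42
Import VAT = 243305.42 × 10% = 24330.54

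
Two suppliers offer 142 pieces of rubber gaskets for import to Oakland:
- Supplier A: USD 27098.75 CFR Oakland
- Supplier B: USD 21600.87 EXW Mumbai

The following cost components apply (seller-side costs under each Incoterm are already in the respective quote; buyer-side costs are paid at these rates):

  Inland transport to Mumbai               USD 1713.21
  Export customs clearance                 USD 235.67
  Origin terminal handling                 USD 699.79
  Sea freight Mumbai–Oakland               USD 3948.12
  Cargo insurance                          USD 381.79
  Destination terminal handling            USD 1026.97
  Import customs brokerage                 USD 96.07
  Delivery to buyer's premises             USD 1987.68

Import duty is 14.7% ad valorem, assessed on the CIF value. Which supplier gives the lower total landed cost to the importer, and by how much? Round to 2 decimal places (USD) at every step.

Supplier A is cheaper by USD 1260.45

Supplier A (CFR):
CIF value = CFR price + insurance = 27098.75 + 381.79 = 27480.54
Import duty = 27480.54 × 14.7% = 4039.64
Buyer bears (A): 381.79 + 1026.97 + 96.07 + 1987.68 = 3492.51
Landed cost (A) = invoice 27098.75 + 3492.51 + duty 4039.64 = 34630.90
Supplier B (EXW):
CIF value = EXW price + inland to port + export clearance + origin terminal + freight + insurance = 21600.87 + 1713.21 + 235.67 + 699.79 + 3948.12 + 381.79 = 28579.45
Import duty = 28579.45 × 14.7% = 4201.18
Buyer bears (B): 1713.21 + 235.67 + 699.79 + 3948.12 + 381.79 + 1026.97 + 96.07 + 1987.68 = 10089.30
Landed cost (B) = invoice 21600.87 + 10089.30 + duty 4201.18 = 35891.35
Difference = |34630.90 − 35891.35| = 1260.45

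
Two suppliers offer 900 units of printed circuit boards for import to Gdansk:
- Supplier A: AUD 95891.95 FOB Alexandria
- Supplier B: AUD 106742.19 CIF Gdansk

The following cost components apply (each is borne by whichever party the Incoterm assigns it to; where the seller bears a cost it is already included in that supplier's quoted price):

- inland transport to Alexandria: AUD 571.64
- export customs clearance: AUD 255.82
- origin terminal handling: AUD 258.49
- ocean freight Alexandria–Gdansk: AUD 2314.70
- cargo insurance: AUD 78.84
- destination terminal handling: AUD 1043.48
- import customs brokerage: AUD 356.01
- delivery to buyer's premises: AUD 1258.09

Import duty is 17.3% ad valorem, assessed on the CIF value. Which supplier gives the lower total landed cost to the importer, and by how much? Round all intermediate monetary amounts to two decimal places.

Supplier A is cheaper by AUD 9919.71

Supplier A (FOB):
CIF value = FOB price + freight + insurance = 95891.95 + 2314.70 + 78.84 = 98285.49
Import duty = 98285.49 × 17.3% = 17003.39
Buyer bears (A): 2314.70 + 78.84 + 1043.48 + 356.01 + 1258.09 = 5051.12
Landed cost (A) = invoice 95891.95 + 5051.12 + duty 17003.39 = 117946.46
Supplier B (CIF):
The CIF price already equals the CIF value: 106742.19
Import duty = 106742.19 × 17.3% = 18466.40
Buyer bears (B): 1043.48 + 356.01 + 1258.09 = 2657.58
Landed cost (B) = invoice 106742.19 + 2657.58 + duty 18466.40 = 127866.17
Difference = |117946.46 − 127866.17| = 9919.71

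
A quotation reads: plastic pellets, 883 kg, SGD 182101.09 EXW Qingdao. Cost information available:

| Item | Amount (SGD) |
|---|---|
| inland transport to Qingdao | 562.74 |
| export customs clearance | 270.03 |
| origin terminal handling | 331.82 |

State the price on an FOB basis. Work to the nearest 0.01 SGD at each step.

From EXW to FOB, the seller additionally bears: inland to port, export clearance, origin terminal.
FOB price = 182101.09 + 562.74 + 270.03 + 331.82 = 183265.68

FOB price: SGD 183265.68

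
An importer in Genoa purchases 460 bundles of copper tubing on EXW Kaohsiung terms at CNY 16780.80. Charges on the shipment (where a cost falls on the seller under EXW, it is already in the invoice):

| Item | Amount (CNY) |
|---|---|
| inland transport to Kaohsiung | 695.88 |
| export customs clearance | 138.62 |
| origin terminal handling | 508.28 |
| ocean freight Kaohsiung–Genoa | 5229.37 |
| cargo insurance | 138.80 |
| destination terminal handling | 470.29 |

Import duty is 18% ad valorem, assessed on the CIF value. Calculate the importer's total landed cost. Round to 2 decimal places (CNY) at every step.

EXW: the seller makes goods available at their premises; the buyer bears all onward costs.
CIF value = EXW price + inland to port + export clearance + origin terminal + freight + insurance = 16780.80 + 695.88 + 138.62 + 508.28 + 5229.37 + 138.80 = 23491.75
Import duty = 23491.75 × 18% = 4228.52
Buyer bears: inland to port 695.88 + export clearance 138.62 + origin terminal 508.28 + freight 5229.37 + insurance 138.80 + destination terminal 470.29 + duty 4228.52 = 11409.76
Landed cost = invoice 16780.80 + 11409.76 = 28190.56

Total landed cost: CNY 28190.56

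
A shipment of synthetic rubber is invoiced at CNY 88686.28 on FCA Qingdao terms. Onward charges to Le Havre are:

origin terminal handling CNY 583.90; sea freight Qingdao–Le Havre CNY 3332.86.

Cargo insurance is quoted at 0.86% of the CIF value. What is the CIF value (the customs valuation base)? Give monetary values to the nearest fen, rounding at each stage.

Let C be the CIF value. C = FCA price + pre-shipment costs + freight + 0.86% × C
C − 0.86% × C = 88686.28 + 583.90 + 3332.86
0.9914 × C = 92603.04
C = 92603.04 / 0.9914 = 93406.33
Insurance premium = 0.86% × 93406.33 = 803.29

CIF value: CNY 93406.33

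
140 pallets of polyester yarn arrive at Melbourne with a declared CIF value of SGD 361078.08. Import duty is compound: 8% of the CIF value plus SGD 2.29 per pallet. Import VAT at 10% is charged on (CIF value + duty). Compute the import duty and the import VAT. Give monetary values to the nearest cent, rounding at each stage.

Ad valorem component: 361078.08 × 8% = 28886.25
Specific component: 140 × 2.29 = 320.60
Import duty = 28886.25 + 320.60 = 29206.85
VAT base = CIF + duty = 361078.08 + 29206.85 = 390284.93
Import VAT = 390284.93 × 10% = 39028.49

Import duty: SGD 29206.85; import VAT: SGD 39028.49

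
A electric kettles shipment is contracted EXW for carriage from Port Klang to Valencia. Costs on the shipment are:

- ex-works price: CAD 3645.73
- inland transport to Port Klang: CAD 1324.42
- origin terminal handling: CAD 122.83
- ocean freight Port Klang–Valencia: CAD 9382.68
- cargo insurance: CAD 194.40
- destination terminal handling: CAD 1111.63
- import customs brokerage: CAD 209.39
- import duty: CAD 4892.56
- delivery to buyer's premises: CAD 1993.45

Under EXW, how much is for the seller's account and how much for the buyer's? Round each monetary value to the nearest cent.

Seller: CAD 3645.73; buyer: CAD 19231.36

EXW: the seller makes goods available at their premises; the buyer bears all onward costs.
Seller's account: goods 3645.73 = 3645.73
Buyer's account: inland to port 1324.42 + origin terminal 122.83 + freight 9382.68 + insurance 194.40 + destination terminal 1111.63 + brokerage 209.39 + duty 4892.56 + delivery 1993.45 = 19231.36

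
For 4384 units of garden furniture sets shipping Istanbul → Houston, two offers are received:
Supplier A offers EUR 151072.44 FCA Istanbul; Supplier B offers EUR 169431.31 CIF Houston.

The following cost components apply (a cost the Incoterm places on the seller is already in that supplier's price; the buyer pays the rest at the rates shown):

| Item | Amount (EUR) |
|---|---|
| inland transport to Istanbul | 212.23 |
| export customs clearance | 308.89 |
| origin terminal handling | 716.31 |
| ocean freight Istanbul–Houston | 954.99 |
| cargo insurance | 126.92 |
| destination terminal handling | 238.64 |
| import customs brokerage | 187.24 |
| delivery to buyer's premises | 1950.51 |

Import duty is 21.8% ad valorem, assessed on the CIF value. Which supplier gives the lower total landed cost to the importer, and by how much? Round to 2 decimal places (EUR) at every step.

Supplier A is cheaper by EUR 20170.88

Supplier A (FCA):
CIF value = FCA price + origin terminal + freight + insurance = 151072.44 + 716.31 + 954.99 + 126.92 = 152870.66
Import duty = 152870.66 × 21.8% = 33325.80
Buyer bears (A): 716.31 + 954.99 + 126.92 + 238.64 + 187.24 + 1950.51 = 4174.61
Landed cost (A) = invoice 151072.44 + 4174.61 + duty 33325.80 = 188572.85
Supplier B (CIF):
The CIF price already equals the CIF value: 169431.31
Import duty = 169431.31 × 21.8% = 36936.03
Buyer bears (B): 238.64 + 187.24 + 1950.51 = 2376.39
Landed cost (B) = invoice 169431.31 + 2376.39 + duty 36936.03 = 208743.73
Difference = |188572.85 − 208743.73| = 20170.88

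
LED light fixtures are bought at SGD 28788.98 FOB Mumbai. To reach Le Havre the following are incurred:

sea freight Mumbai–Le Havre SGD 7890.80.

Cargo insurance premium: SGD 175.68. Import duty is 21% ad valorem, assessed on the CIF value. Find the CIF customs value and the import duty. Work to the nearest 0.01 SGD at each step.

CIF value: SGD 36855.46; import duty: SGD 7739.65

CIF = FOB price + freight + insurance
CIF = 28788.98 + 7890.80 + 175.68 = 36855.46
Import duty = 36855.46 × 21% = 7739.65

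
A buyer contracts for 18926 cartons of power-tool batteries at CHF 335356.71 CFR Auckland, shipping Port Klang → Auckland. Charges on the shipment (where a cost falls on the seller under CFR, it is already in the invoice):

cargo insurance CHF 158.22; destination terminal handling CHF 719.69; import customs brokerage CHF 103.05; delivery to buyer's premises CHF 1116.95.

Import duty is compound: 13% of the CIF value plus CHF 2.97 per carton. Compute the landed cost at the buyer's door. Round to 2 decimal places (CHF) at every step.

CFR: the seller pays costs through ocean freight to the destination port, but not insurance.
CIF value = CFR price + insurance = 335356.71 + 158.22 = 335514.93
Ad valorem component: 335514.93 × 13% = 43616.94
Specific component: 18926 × 2.97 = 56210.22
Import duty = 43616.94 + 56210.22 = 99827.16
Buyer bears: insurance 158.22 + destination terminal 719.69 + brokerage 103.05 + delivery 1116.95 + duty 99827.16 = 101925.07
Landed cost = invoice 335356.71 + 101925.07 = 437281.78

Total landed cost: CHF 437281.78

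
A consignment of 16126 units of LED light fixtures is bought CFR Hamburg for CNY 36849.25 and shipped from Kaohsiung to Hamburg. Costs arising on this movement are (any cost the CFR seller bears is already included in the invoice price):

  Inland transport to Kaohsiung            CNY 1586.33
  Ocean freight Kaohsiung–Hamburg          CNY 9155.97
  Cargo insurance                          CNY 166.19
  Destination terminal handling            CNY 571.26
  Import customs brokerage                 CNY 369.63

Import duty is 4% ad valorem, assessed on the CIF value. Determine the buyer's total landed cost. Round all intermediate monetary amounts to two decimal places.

CFR: the seller pays costs through ocean freight to the destination port, but not insurance.
Already in the invoice (seller's account under CFR): inland to port, freight — exclude.
CIF value = CFR price + insurance = 36849.25 + 166.19 = 37015.44
Import duty = 37015.44 × 4% = 1480.62
Buyer bears: insurance 166.19 + destination terminal 571.26 + brokerage 369.63 + duty 1480.62 = 2587.70
Landed cost = invoice 36849.25 + 2587.70 = 39436.95

Total landed cost: CNY 39436.95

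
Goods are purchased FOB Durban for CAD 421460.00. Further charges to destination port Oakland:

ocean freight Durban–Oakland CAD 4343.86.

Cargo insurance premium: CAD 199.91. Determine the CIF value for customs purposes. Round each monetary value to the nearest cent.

CIF value: CAD 426003.77

CIF = FOB price + freight + insurance
CIF = 421460.00 + 4343.86 + 199.91 = 426003.77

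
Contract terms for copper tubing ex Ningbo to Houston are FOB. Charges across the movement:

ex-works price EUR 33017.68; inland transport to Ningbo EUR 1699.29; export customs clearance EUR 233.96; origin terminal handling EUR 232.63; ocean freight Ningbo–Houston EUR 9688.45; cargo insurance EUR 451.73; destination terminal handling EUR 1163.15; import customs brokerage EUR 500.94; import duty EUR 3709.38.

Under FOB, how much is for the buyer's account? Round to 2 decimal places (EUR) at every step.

FOB: the seller bears costs until goods are on board at the origin port; the buyer bears freight, insurance and all costs thereafter.
Seller's account: goods 33017.68 + inland to port 1699.29 + export clearance 233.96 + origin terminal 232.63 = 35183.56
Buyer's account: freight 9688.45 + insurance 451.73 + destination terminal 1163.15 + brokerage 500.94 + duty 3709.38 = 15513.65

Buyer's account: EUR 15513.65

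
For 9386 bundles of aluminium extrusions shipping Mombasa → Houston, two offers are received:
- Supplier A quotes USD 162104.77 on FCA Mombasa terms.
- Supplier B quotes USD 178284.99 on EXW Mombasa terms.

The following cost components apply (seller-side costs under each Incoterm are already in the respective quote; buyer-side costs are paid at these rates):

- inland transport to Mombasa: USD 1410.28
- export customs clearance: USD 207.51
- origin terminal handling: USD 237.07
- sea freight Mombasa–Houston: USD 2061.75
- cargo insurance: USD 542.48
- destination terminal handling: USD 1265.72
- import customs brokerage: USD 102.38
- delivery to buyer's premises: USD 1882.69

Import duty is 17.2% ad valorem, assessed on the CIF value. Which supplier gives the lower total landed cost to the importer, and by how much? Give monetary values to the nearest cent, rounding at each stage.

Supplier A (FCA):
CIF value = FCA price + origin terminal + freight + insurance = 162104.77 + 237.07 + 2061.75 + 542.48 = 164946.07
Import duty = 164946.07 × 17.2% = 28370.72
Buyer bears (A): 237.07 + 2061.75 + 542.48 + 1265.72 + 102.38 + 1882.69 = 6092.09
Landed cost (A) = invoice 162104.77 + 6092.09 + duty 28370.72 = 196567.58
Supplier B (EXW):
CIF value = EXW price + inland to port + export clearance + origin terminal + freight + insurance = 178284.99 + 1410.28 + 207.51 + 237.07 + 2061.75 + 542.48 = 182744.08
Import duty = 182744.08 × 17.2% = 31431.98
Buyer bears (B): 1410.28 + 207.51 + 237.07 + 2061.75 + 542.48 + 1265.72 + 102.38 + 1882.69 = 7709.88
Landed cost (B) = invoice 178284.99 + 7709.88 + duty 31431.98 = 217426.85
Difference = |196567.58 − 217426.85| = 20859.27

Supplier A is cheaper by USD 20859.27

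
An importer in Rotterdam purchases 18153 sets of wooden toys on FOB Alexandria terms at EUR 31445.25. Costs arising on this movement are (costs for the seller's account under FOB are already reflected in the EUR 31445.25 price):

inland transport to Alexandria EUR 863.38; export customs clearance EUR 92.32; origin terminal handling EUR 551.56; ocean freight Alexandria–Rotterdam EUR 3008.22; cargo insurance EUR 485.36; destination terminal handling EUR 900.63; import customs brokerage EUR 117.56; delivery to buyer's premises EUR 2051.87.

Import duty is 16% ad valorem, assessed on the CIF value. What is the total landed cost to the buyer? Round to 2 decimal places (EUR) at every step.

Total landed cost: EUR 43599.10

FOB: the seller bears costs until goods are on board at the origin port; the buyer bears freight, insurance and all costs thereafter.
Already in the invoice (seller's account under FOB): inland to port, export clearance, origin terminal — exclude.
CIF value = FOB price + freight + insurance = 31445.25 + 3008.22 + 485.36 = 34938.83
Import duty = 34938.83 × 16% = 5590.21
Buyer bears: freight 3008.22 + insurance 485.36 + destination terminal 900.63 + brokerage 117.56 + delivery 2051.87 + duty 5590.21 = 12153.85
Landed cost = invoice 31445.25 + 12153.85 = 43599.10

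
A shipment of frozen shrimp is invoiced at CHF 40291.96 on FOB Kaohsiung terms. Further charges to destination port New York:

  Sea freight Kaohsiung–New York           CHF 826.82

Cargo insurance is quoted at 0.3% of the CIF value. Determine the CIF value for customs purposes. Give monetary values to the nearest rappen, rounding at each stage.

CIF value: CHF 41242.51

Let C be the CIF value. C = FOB price + freight + 0.3% × C
C − 0.3% × C = 40291.96 + 826.82
0.997 × C = 41118.78
C = 41118.78 / 0.997 = 41242.51
Insurance premium = 0.3% × 41242.51 = 123.73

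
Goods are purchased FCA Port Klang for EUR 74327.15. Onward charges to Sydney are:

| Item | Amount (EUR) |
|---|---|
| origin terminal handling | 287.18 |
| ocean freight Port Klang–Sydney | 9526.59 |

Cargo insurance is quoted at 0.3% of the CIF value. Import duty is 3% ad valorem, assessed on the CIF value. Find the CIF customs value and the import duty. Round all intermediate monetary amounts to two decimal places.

Let C be the CIF value. C = FCA price + pre-shipment costs + freight + 0.3% × C
C − 0.3% × C = 74327.15 + 287.18 + 9526.59
0.997 × C = 84140.92
C = 84140.92 / 0.997 = 84394.10
Insurance premium = 0.3% × 84394.10 = 253.18
Import duty = 84394.10 × 3% = 2531.82

CIF value: EUR 84394.10; import duty: EUR 2531.82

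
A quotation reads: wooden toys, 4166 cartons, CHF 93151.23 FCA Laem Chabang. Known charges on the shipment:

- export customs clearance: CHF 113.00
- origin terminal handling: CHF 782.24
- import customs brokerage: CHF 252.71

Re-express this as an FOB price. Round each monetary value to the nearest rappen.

FOB price: CHF 93933.47

Not relevant to the conversion: export clearance — on the seller under both FCA and FOB; already in the FCA price and stays in the FOB price. brokerage — on the buyer under both terms; not part of either seller's price.
From FCA to FOB, the seller additionally bears: origin terminal.
FOB price = 93151.23 + 782.24 = 93933.47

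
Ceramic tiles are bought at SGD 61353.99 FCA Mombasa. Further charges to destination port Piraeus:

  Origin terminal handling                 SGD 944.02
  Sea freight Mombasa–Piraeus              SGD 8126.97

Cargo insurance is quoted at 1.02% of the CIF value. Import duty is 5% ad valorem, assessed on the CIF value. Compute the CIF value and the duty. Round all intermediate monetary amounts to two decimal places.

CIF value: SGD 71150.72; import duty: SGD 3557.54

Let C be the CIF value. C = FCA price + pre-shipment costs + freight + 1.02% × C
C − 1.02% × C = 61353.99 + 944.02 + 8126.97
0.9898 × C = 70424.98
C = 70424.98 / 0.9898 = 71150.72
Insurance premium = 1.02% × 71150.72 = 725.74
Import duty = 71150.72 × 5% = 3557.54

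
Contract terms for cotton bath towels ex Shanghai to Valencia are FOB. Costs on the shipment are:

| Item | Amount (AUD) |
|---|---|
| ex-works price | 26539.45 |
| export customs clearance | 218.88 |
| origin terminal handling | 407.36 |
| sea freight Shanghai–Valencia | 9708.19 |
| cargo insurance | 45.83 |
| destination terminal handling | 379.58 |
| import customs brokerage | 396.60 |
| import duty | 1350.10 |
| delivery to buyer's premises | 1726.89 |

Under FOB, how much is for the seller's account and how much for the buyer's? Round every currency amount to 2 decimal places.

Seller: AUD 27165.69; buyer: AUD 13607.19

FOB: the seller bears costs until goods are on board at the origin port; the buyer bears freight, insurance and all costs thereafter.
Seller's account: goods 26539.45 + export clearance 218.88 + origin terminal 407.36 = 27165.69
Buyer's account: freight 9708.19 + insurance 45.83 + destination terminal 379.58 + brokerage 396.60 + duty 1350.10 + delivery 1726.89 = 13607.19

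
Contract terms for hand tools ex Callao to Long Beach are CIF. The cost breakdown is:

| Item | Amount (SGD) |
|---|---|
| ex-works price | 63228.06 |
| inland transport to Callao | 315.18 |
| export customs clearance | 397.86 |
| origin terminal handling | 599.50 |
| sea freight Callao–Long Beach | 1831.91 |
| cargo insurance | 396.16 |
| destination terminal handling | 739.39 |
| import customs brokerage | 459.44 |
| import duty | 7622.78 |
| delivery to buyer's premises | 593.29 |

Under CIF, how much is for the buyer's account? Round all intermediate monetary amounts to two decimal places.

Buyer's account: SGD 9414.90

CIF: the seller pays costs through ocean freight and marine insurance to the destination port.
Seller's account: goods 63228.06 + inland to port 315.18 + export clearance 397.86 + origin terminal 599.50 + freight 1831.91 + insurance 396.16 = 66768.67
Buyer's account: destination terminal 739.39 + brokerage 459.44 + duty 7622.78 + delivery 593.29 = 9414.90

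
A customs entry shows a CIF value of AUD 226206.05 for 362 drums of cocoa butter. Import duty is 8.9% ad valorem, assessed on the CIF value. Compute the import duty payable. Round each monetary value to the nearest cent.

Import duty: AUD 20132.34

Import duty = 226206.05 × 8.9% = 20132.34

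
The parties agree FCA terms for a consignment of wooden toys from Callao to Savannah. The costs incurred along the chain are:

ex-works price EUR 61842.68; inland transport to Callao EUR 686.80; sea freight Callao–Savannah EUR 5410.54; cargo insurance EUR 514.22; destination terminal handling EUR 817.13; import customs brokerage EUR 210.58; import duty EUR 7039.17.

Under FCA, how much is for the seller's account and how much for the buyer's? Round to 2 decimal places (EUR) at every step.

Seller: EUR 62529.48; buyer: EUR 13991.64

FCA: the seller delivers export-cleared goods to the carrier; the buyer bears costs from that point.
Seller's account: goods 61842.68 + inland to port 686.80 = 62529.48
Buyer's account: freight 5410.54 + insurance 514.22 + destination terminal 817.13 + brokerage 210.58 + duty 7039.17 = 13991.64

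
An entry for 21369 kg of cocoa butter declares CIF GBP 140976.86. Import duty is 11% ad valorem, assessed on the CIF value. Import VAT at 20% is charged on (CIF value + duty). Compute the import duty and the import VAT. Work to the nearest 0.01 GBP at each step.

Import duty: GBP 15507.45; import VAT: GBP 31296.86

Import duty = 140976.86 × 11% = 15507.45
VAT base = CIF + duty = 140976.86 + 15507.45 = 156484.31
Import VAT = 156484.31 × 20% = 31296.86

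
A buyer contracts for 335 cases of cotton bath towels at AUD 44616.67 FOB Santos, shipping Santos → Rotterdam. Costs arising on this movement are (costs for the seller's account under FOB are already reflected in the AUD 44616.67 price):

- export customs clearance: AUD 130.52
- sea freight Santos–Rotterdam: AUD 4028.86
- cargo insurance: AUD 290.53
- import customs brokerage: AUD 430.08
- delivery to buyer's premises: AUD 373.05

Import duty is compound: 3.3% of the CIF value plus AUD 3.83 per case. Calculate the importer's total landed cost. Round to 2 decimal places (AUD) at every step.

Total landed cost: AUD 52637.13

FOB: the seller bears costs until goods are on board at the origin port; the buyer bears freight, insurance and all costs thereafter.
Already in the invoice (seller's account under FOB): export clearance — exclude.
CIF value = FOB price + freight + insurance = 44616.67 + 4028.86 + 290.53 = 48936.06
Ad valorem component: 48936.06 × 3.3% = 1614.89
Specific component: 335 × 3.83 = 1283.05
Import duty = 1614.89 + 1283.05 = 2897.94
Buyer bears: freight 4028.86 + insurance 290.53 + brokerage 430.08 + delivery 373.05 + duty 2897.94 = 8020.46
Landed cost = invoice 44616.67 + 8020.46 = 52637.13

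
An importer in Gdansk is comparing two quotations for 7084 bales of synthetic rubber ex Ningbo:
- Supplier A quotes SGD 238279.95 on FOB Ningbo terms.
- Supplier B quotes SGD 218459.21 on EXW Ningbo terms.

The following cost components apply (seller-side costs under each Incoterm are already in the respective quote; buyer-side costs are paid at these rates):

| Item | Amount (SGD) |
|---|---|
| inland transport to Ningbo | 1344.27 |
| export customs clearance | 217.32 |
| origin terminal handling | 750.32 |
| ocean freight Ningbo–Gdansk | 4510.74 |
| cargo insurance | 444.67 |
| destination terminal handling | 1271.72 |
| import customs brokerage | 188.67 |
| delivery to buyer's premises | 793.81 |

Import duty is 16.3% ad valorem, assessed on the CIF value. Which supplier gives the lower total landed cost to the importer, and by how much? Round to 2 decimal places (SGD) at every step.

Supplier B is cheaper by SGD 20362.77

Supplier A (FOB):
CIF value = FOB price + freight + insurance = 238279.95 + 4510.74 + 444.67 = 243235.36
Import duty = 243235.36 × 16.3% = 39647.36
Buyer bears (A): 4510.74 + 444.67 + 1271.72 + 188.67 + 793.81 = 7209.61
Landed cost (A) = invoice 238279.95 + 7209.61 + duty 39647.36 = 285136.92
Supplier B (EXW):
CIF value = EXW price + inland to port + export clearance + origin terminal + freight + insurance = 218459.21 + 1344.27 + 217.32 + 750.32 + 4510.74 + 444.67 = 225726.53
Import duty = 225726.53 × 16.3% = 36793.42
Buyer bears (B): 1344.27 + 217.32 + 750.32 + 4510.74 + 444.67 + 1271.72 + 188.67 + 793.81 = 9521.52
Landed cost (B) = invoice 218459.21 + 9521.52 + duty 36793.42 = 264774.15
Difference = |285136.92 − 264774.15| = 20362.77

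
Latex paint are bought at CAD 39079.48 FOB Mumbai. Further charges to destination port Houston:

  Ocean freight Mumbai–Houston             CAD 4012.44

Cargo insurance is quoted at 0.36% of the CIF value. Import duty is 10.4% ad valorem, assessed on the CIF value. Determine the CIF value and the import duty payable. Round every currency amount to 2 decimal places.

Let C be the CIF value. C = FOB price + freight + 0.36% × C
C − 0.36% × C = 39079.48 + 4012.44
0.9964 × C = 43091.92
C = 43091.92 / 0.9964 = 43247.61
Insurance premium = 0.36% × 43247.61 = 155.69
Import duty = 43247.61 × 10.4% = 4497.75

CIF value: CAD 43247.61; import duty: CAD 4497.75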